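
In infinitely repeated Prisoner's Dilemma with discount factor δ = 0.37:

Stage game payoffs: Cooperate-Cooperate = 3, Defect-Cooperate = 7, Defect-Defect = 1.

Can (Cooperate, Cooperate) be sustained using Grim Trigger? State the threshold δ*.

δ* = 0.6667; since δ = 0.37 < 0.6667, cooperation cannot be sustained

Work:
For Grim Trigger:
Cooperate forever: 3/(1-δ)
Defect then punished: 7 + 1·δ/(1-δ)
Need: 3/(1-δ) ≥ 7 + 1·δ/(1-δ)
Solving: δ ≥ (T-R)/(T-P) = (7-3)/(7-1) = 0.6667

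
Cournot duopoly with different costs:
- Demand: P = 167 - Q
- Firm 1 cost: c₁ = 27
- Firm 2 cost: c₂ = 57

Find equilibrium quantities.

q₁* = 56.67, q₂* = 26.67

Work:
Reaction: q₁ = (167 - 27 - q₂)/2
Reaction: q₂ = (167 - 57 - q₁)/2
Solve simultaneously:
q₁* = (167 - 2×27 + 57)/3 = 56.67
q₂* = (167 - 2×57 + 27)/3 = 26.67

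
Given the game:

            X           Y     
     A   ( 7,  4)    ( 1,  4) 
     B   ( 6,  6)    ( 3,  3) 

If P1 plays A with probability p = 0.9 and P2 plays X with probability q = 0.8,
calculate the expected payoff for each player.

E[P1] = 5.76, E[P2] = 4.14

Work:
E[P1] = p·q·π₁(A,X) + p·(1-q)·π₁(A,Y) + (1-p)·q·π₁(B,X) + (1-p)·(1-q)·π₁(B,Y)
= 0.9·0.8·7 + 0.9·0.2·1 + 0.1·0.8·6 + 0.1·0.2·3
= 5.76

E[P2] = 4.14 (similar calculation)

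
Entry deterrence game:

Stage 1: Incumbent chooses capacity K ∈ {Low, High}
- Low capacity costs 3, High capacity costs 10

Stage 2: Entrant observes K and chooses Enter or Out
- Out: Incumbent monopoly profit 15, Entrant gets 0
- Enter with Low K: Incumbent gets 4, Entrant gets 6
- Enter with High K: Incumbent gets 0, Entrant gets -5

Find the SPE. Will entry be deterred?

SPE: (High, Enter|Low, Out|High); Entry deterred. Incumbent net profit = 5

Work:
After Low K: Entrant enters (6 > 0)
After High K: Entrant stays out (-5 < 0)
Incumbent: Low → 4−3=1, High → 15−10=5
Incumbent chooses High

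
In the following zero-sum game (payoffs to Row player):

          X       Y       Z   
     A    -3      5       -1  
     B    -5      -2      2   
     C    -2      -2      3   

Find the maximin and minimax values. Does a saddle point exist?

Maximin = -2, Minimax = -2, Saddle: True

Work:
Row minimums: [-3, -5, -2] → maximin = -2
Column maximums: [-2, 5, 3] → minimax = -2
Saddle point exists! Game value = -2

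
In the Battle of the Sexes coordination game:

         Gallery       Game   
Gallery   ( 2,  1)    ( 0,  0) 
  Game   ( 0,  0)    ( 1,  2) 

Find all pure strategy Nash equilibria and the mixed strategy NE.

Pure NE: (Gallery, Gallery) and (Game, Game); Mixed NE: p = 0.6667, q = 0.3333

Work:
Check pure NE:
(Gallery, Gallery): (2, 1) - no unilateral deviation beneficial
(Game, Game): (1, 2) - no unilateral deviation beneficial
Mixed NE: P1 plays Gallery with p = 0.6667, P2 plays Gallery with q = 0.3333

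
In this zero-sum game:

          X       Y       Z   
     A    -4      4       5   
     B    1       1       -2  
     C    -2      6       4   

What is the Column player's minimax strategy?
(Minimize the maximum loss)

Column should play X, value = 1

Work:
Column player minimizes Row's maximum payoff:
Column X: max payoff to Row = 1
Column Y: max payoff to Row = 6
Column Z: max payoff to Row = 5
Minimum is 1, achieved by column X.
Minimax strategy: X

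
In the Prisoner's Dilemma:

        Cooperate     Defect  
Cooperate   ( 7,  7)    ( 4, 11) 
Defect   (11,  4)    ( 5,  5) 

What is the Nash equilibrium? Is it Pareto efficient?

(Defect, Defect) is NE; not Pareto efficient

Work:
Defect dominates Cooperate for both players:
If P2 cooperates: Defect (11) > Cooperate (7)
If P2 defects: Defect (5) > Cooperate (4)
NE: (Defect, Defect) with payoff (5, 5)
But (Cooperate, Cooperate) = (7, 7) Pareto dominates (5, 5)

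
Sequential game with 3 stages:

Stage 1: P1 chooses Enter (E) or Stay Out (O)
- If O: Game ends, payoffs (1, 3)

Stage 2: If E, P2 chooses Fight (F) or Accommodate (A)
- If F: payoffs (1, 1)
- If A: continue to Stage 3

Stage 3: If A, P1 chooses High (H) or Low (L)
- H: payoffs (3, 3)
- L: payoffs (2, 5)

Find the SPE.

SPE: (E, A, H); Outcome (3, 3)

Work:
Stage 3: P1 chooses H (3 vs 2)
Stage 2: P2: F->1, A->3 (anticipating H). Choose A
Stage 1: P1: O->1, E->3 (anticipating A, H). Choose E
SPE path: E -> A -> H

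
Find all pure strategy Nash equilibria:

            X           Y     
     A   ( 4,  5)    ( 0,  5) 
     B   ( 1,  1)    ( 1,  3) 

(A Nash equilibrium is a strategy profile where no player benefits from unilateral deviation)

Nash equilibrium: (A, X), (B, Y)

Work:
Best responses:
  P1 vs X: payoffs [4, 1] → best response A (payoff 4)
  P1 vs Y: payoffs [0, 1] → best response B (payoff 1)
  P2 vs A: payoffs [5, 5] → best response X/Y (payoff 5)
  P2 vs B: payoffs [1, 3] → best response Y (payoff 3)
Mutual best responses: (A,X), (B,Y) → Nash equilibria.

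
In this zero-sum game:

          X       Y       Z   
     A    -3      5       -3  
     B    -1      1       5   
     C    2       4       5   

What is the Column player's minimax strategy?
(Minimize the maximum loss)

Column should play X, value = 2

Work:
Column player minimizes Row's maximum payoff:
Column X: max payoff to Row = 2
Column Y: max payoff to Row = 5
Column Z: max payoff to Row = 5
Minimum is 2, achieved by column X.
Minimax strategy: X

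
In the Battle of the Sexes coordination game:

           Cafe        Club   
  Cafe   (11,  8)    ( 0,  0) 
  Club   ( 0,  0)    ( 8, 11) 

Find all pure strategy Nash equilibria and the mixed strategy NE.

Pure NE: (Cafe, Cafe) and (Club, Club); Mixed NE: p = 0.5789, q = 0.4211

Work:
Check pure NE:
(Cafe, Cafe): (11, 8) - no unilateral deviation beneficial
(Club, Club): (8, 11) - no unilateral deviation beneficial
Mixed NE: P1 plays Cafe with p = 0.5789, P2 plays Cafe with q = 0.4211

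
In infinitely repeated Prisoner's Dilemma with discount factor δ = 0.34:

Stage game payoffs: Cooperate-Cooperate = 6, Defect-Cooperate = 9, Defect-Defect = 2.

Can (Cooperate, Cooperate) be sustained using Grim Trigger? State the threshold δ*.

δ* = 0.4286; since δ = 0.34 < 0.4286, cooperation cannot be sustained

Work:
For Grim Trigger:
Cooperate forever: 6/(1-δ)
Defect then punished: 9 + 2·δ/(1-δ)
Need: 6/(1-δ) ≥ 9 + 2·δ/(1-δ)
Solving: δ ≥ (T-R)/(T-P) = (9-6)/(9-2) = 0.4286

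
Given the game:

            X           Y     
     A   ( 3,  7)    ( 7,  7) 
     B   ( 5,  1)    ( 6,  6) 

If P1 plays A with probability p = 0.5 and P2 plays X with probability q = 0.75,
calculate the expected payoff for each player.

E[P1] = 4.625, E[P2] = 4.625

Work:
E[P1] = p·q·π₁(A,X) + p·(1-q)·π₁(A,Y) + (1-p)·q·π₁(B,X) + (1-p)·(1-q)·π₁(B,Y)
= 0.5·0.75·3 + 0.5·0.25·7 + 0.5·0.75·5 + 0.5·0.25·6
= 4.625

E[P2] = 4.625 (similar calculation)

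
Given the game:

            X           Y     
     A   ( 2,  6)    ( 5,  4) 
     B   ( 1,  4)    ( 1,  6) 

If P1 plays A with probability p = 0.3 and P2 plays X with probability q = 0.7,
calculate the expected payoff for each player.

E[P1] = 1.57, E[P2] = 4.84

Work:
E[P1] = p·q·π₁(A,X) + p·(1-q)·π₁(A,Y) + (1-p)·q·π₁(B,X) + (1-p)·(1-q)·π₁(B,Y)
= 0.3·0.7·2 + 0.3·0.3·5 + 0.7·0.7·1 + 0.7·0.3·1
= 1.57

E[P2] = 4.84 (similar calculation)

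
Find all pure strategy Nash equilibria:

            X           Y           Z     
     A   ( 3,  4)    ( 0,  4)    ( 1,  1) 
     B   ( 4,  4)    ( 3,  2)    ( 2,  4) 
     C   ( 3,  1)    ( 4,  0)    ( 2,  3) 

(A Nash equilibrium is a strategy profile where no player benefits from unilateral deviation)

Nash equilibrium: (B, X), (B, Z), (C, Z)

Work:
Best responses:
  P1 vs X: payoffs [3, 4, 3] → best response B (payoff 4)
  P1 vs Y: payoffs [0, 3, 4] → best response C (payoff 4)
  P1 vs Z: payoffs [1, 2, 2] → best response B/C (payoff 2)
  P2 vs A: payoffs [4, 4, 1] → best response X/Y (payoff 4)
  P2 vs B: payoffs [4, 2, 4] → best response X/Z (payoff 4)
  P2 vs C: payoffs [1, 0, 3] → best response Z (payoff 3)
Mutual best responses: (B,X), (B,Z), (C,Z) → Nash equilibria.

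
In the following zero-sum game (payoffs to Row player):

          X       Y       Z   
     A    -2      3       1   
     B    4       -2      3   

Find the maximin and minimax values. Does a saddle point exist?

Maximin = -2, Minimax = 3, Saddle: False

Work:
Row minimums: [-2, -2] → maximin = -2
Column maximums: [4, 3, 3] → minimax = 3
No saddle point (maximin ≠ minimax). Mixed strategy needed.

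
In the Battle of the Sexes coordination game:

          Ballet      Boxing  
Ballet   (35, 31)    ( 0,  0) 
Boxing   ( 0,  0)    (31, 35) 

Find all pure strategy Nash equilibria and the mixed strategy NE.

Pure NE: (Ballet, Ballet) and (Boxing, Boxing); Mixed NE: p = 0.5303, q = 0.4697

Work:
Check pure NE:
(Ballet, Ballet): (35, 31) - no unilateral deviation beneficial
(Boxing, Boxing): (31, 35) - no unilateral deviation beneficial
Mixed NE: P1 plays Ballet with p = 0.5303, P2 plays Ballet with q = 0.4697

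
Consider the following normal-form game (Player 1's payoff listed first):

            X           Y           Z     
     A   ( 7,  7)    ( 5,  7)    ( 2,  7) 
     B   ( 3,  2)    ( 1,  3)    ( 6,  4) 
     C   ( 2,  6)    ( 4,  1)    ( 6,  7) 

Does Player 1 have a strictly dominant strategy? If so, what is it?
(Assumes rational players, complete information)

No strictly dominant strategy exists for Player 1

Work:
A strategy strictly dominates another if it gives a strictly higher payoff against every opponent action. Compare each pair of P1's strategies column-by-column:
  A vs B: [7 vs 3, 5 vs 1, 2 vs 6] → A does not strictly dominate B (column Z: 2 ≤ 6)
  A vs C: [7 vs 2, 5 vs 4, 2 vs 6] → A does not strictly dominate C (column Z: 2 ≤ 6)
  B vs A: [3 vs 7, 1 vs 5, 6 vs 2] → B does not strictly dominate A (column X: 3 ≤ 7)
  B vs C: [3 vs 2, 1 vs 4, 6 vs 6] → B does not strictly dominate C (column Y: 1 ≤ 4)
  C vs A: [2 vs 7, 4 vs 5, 6 vs 2] → C does not strictly dominate A (column X: 2 ≤ 7)
  C vs B: [2 vs 3, 4 vs 1, 6 vs 6] → C does not strictly dominate B (column X: 2 ≤ 3)
No single strategy strictly dominates all others → no strictly dominant strategy.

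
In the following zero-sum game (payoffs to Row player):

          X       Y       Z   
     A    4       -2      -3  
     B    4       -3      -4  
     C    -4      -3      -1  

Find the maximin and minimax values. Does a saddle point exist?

Maximin = -3, Minimax = -2, Saddle: False

Work:
Row minimums: [-3, -4, -4] → maximin = -3
Column maximums: [4, -2, -1] → minimax = -2
No saddle point (maximin ≠ minimax). Mixed strategy needed.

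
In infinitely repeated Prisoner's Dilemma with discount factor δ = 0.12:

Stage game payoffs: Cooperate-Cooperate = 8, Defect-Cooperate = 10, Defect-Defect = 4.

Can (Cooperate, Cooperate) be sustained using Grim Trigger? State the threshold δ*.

δ* = 0.3333; since δ = 0.12 < 0.3333, cooperation cannot be sustained

Work:
For Grim Trigger:
Cooperate forever: 8/(1-δ)
Defect then punished: 10 + 4·δ/(1-δ)
Need: 8/(1-δ) ≥ 10 + 4·δ/(1-δ)
Solving: δ ≥ (T-R)/(T-P) = (10-8)/(10-4) = 0.3333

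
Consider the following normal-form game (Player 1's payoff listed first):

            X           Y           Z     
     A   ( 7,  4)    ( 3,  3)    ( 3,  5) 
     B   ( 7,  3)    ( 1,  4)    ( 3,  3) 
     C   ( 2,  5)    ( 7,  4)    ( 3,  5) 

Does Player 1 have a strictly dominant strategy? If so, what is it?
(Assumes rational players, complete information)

No strictly dominant strategy exists for Player 1

Work:
A strategy strictly dominates another if it gives a strictly higher payoff against every opponent action. Compare each pair of P1's strategies column-by-column:
  A vs B: [7 vs 7, 3 vs 1, 3 vs 3] → A does not strictly dominate B (column X: 7 ≤ 7)
  A vs C: [7 vs 2, 3 vs 7, 3 vs 3] → A does not strictly dominate C (column Y: 3 ≤ 7)
  B vs A: [7 vs 7, 1 vs 3, 3 vs 3] → B does not strictly dominate A (column X: 7 ≤ 7)
  B vs C: [7 vs 2, 1 vs 7, 3 vs 3] → B does not strictly dominate C (column Y: 1 ≤ 7)
  C vs A: [2 vs 7, 7 vs 3, 3 vs 3] → C does not strictly dominate A (column X: 2 ≤ 7)
  C vs B: [2 vs 7, 7 vs 1, 3 vs 3] → C does not strictly dominate B (column X: 2 ≤ 7)
No single strategy strictly dominates all others → no strictly dominant strategy.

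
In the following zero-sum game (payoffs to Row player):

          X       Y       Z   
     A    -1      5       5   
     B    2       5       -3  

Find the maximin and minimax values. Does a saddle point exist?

Maximin = -1, Minimax = 2, Saddle: False

Work:
Row minimums: [-1, -3] → maximin = -1
Column maximums: [2, 5, 5] → minimax = 2
No saddle point (maximin ≠ minimax). Mixed strategy needed.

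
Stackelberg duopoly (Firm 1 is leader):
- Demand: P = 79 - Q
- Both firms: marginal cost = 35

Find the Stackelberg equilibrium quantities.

q₁* (leader) = 22.0, q₂* (follower) = 11.0

Work:
Follower's reaction: q₂ = (a - c - q₁)/2
Leader substitutes: π₁ = q₁·(a - q₁ - (a-c-q₁)/2 - c)
FOC: q₁* = (79 - 35)/2 = 22.00
Then: q₂* = (79 - 35 - 22.0)/2 = 11.00
Leader has first-mover advantage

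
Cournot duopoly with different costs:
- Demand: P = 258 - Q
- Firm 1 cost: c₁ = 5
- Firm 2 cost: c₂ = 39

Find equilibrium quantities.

q₁* = 95.67, q₂* = 61.67

Work:
Reaction: q₁ = (258 - 5 - q₂)/2
Reaction: q₂ = (258 - 39 - q₁)/2
Solve simultaneously:
q₁* = (258 - 2×5 + 39)/3 = 95.67
q₂* = (258 - 2×39 + 5)/3 = 61.67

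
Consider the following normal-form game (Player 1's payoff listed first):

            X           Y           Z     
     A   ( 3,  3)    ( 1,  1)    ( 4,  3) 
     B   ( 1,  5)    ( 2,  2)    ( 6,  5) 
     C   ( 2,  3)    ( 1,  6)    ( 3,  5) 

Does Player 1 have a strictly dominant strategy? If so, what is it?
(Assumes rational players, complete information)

No strictly dominant strategy exists for Player 1

Work:
A strategy strictly dominates another if it gives a strictly higher payoff against every opponent action. Compare each pair of P1's strategies column-by-column:
  A vs B: [3 vs 1, 1 vs 2, 4 vs 6] → A does not strictly dominate B (column Y: 1 ≤ 2)
  A vs C: [3 vs 2, 1 vs 1, 4 vs 3] → A does not strictly dominate C (column Y: 1 ≤ 1)
  B vs A: [1 vs 3, 2 vs 1, 6 vs 4] → B does not strictly dominate A (column X: 1 ≤ 3)
  B vs C: [1 vs 2, 2 vs 1, 6 vs 3] → B does not strictly dominate C (column X: 1 ≤ 2)
  C vs A: [2 vs 3, 1 vs 1, 3 vs 4] → C does not strictly dominate A (column X: 2 ≤ 3)
  C vs B: [2 vs 1, 1 vs 2, 3 vs 6] → C does not strictly dominate B (column Y: 1 ≤ 2)
No single strategy strictly dominates all others → no strictly dominant strategy.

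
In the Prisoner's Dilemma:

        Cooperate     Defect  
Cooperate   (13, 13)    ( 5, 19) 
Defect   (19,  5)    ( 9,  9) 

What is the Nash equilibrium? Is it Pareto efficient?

(Defect, Defect) is NE; not Pareto efficient

Work:
Defect dominates Cooperate for both players:
If P2 cooperates: Defect (19) > Cooperate (13)
If P2 defects: Defect (9) > Cooperate (5)
NE: (Defect, Defect) with payoff (9, 9)
But (Cooperate, Cooperate) = (13, 13) Pareto dominates (9, 9)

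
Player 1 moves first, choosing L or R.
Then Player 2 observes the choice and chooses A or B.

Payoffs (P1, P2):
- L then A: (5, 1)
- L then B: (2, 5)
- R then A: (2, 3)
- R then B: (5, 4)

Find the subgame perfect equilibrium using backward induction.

P1 plays R, P2 plays B after L and B after R; Payoff (5, 4)

Work:
Backward induction:
After L: P2 chooses B → P1 gets 2
After R: P2 chooses B → P1 gets 5
P1 chooses R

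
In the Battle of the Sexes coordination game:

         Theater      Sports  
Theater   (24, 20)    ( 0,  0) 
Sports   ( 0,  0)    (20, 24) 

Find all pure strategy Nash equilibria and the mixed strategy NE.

Pure NE: (Theater, Theater) and (Sports, Sports); Mixed NE: p = 0.5455, q = 0.4545

Work:
Check pure NE:
(Theater, Theater): (24, 20) - no unilateral deviation beneficial
(Sports, Sports): (20, 24) - no unilateral deviation beneficial
Mixed NE: P1 plays Theater with p = 0.5455, P2 plays Theater with q = 0.4545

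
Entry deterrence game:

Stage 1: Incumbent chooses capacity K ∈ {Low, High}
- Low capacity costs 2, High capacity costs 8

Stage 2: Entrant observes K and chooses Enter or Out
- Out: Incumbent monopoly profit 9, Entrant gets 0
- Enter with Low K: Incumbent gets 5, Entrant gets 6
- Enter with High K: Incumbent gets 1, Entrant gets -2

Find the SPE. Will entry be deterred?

SPE: (Low, Enter|Low, Out|High); Entry not deterred. Incumbent net profit = 3, Entrant gets 6

Work:
After Low K: Entrant enters (6 > 0)
After High K: Entrant stays out (-2 < 0)
Incumbent: Low → 5−2=3, High → 9−8=1
Incumbent chooses Low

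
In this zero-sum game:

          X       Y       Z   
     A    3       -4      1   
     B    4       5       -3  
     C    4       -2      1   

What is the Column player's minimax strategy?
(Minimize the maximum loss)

Column should play Z, value = 1

Work:
Column player minimizes Row's maximum payoff:
Column X: max payoff to Row = 4
Column Y: max payoff to Row = 5
Column Z: max payoff to Row = 1
Minimum is 1, achieved by column Z.
Minimax strategy: Z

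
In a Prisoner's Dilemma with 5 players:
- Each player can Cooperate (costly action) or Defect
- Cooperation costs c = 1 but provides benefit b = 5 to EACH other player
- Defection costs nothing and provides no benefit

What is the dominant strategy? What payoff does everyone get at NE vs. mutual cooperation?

Dominant: Defect; NE payoff = 0; Coop payoff = 19

Work:
Defect dominates (saves cost c = 1, benefit to others is external)
NE: All defect → everyone gets 0
If all cooperate: each receives (4)×5 - 1 = 19
Social dilemma: 19 > 0 but NE gives 0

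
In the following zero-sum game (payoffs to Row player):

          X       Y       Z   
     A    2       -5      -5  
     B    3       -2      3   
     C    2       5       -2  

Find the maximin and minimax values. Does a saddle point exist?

Maximin = -2, Minimax = 3, Saddle: False

Work:
Row minimums: [-5, -2, -2] → maximin = -2
Column maximums: [3, 5, 3] → minimax = 3
No saddle point (maximin ≠ minimax). Mixed strategy needed.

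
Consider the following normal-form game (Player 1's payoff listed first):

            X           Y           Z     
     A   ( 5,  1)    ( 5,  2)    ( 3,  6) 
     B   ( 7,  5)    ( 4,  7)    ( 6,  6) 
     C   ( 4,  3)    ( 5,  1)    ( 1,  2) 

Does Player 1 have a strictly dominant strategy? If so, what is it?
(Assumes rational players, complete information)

No strictly dominant strategy exists for Player 1

Work:
A strategy strictly dominates another if it gives a strictly higher payoff against every opponent action. Compare each pair of P1's strategies column-by-column:
  A vs B: [5 vs 7, 5 vs 4, 3 vs 6] → A does not strictly dominate B (column X: 5 ≤ 7)
  A vs C: [5 vs 4, 5 vs 5, 3 vs 1] → A does not strictly dominate C (column Y: 5 ≤ 5)
  B vs A: [7 vs 5, 4 vs 5, 6 vs 3] → B does not strictly dominate A (column Y: 4 ≤ 5)
  B vs C: [7 vs 4, 4 vs 5, 6 vs 1] → B does not strictly dominate C (column Y: 4 ≤ 5)
  C vs A: [4 vs 5, 5 vs 5, 1 vs 3] → C does not strictly dominate A (column X: 4 ≤ 5)
  C vs B: [4 vs 7, 5 vs 4, 1 vs 6] → C does not strictly dominate B (column X: 4 ≤ 7)
No single strategy strictly dominates all others → no strictly dominant strategy.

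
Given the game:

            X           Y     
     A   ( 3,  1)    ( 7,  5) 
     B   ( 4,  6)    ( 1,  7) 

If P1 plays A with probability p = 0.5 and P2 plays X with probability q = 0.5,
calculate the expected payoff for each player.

E[P1] = 3.75, E[P2] = 4.75

Work:
E[P1] = p·q·π₁(A,X) + p·(1-q)·π₁(A,Y) + (1-p)·q·π₁(B,X) + (1-p)·(1-q)·π₁(B,Y)
= 0.5·0.5·3 + 0.5·0.5·7 + 0.5·0.5·4 + 0.5·0.5·1
= 3.75

E[P2] = 4.75 (similar calculation)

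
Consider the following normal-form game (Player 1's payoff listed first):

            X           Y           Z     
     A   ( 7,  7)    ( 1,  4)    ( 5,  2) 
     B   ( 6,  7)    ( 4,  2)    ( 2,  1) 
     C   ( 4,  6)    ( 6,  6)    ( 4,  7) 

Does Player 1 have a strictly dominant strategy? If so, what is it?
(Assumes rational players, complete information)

No strictly dominant strategy exists for Player 1

Work:
A strategy strictly dominates another if it gives a strictly higher payoff against every opponent action. Compare each pair of P1's strategies column-by-column:
  A vs B: [7 vs 6, 1 vs 4, 5 vs 2] → A does not strictly dominate B (column Y: 1 ≤ 4)
  A vs C: [7 vs 4, 1 vs 6, 5 vs 4] → A does not strictly dominate C (column Y: 1 ≤ 6)
  B vs A: [6 vs 7, 4 vs 1, 2 vs 5] → B does not strictly dominate A (column X: 6 ≤ 7)
  B vs C: [6 vs 4, 4 vs 6, 2 vs 4] → B does not strictly dominate C (column Y: 4 ≤ 6)
  C vs A: [4 vs 7, 6 vs 1, 4 vs 5] → C does not strictly dominate A (column X: 4 ≤ 7)
  C vs B: [4 vs 6, 6 vs 4, 4 vs 2] → C does not strictly dominate B (column X: 4 ≤ 6)
No single strategy strictly dominates all others → no strictly dominant strategy.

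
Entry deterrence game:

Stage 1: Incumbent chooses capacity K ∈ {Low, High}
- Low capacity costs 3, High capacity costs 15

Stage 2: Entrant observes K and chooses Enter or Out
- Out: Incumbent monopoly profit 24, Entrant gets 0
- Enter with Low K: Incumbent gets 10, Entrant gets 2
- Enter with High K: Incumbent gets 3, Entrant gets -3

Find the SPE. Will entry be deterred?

SPE: (High, Enter|Low, Out|High); Entry deterred. Incumbent net profit = 9

Work:
After Low K: Entrant enters (2 > 0)
After High K: Entrant stays out (-3 < 0)
Incumbent: Low → 10−3=7, High → 24−15=9
Incumbent chooses High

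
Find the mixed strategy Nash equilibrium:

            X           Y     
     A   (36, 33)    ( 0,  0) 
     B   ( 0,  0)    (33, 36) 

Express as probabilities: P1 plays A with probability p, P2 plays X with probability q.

p = 0.5217, q = 0.4783

Work:
Find probabilities that make opponent indifferent:
P2 chooses q to make P1 indifferent between A and B
P1 chooses p to make P2 indifferent between X and Y
Mixed NE: P1 plays (A: 0.5217, B: 0.4783), P2 plays (X: 0.4783, Y: 0.5217)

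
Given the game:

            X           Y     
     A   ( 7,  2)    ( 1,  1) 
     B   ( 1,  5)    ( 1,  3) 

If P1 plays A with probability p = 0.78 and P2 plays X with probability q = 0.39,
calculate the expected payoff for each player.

E[P1] = 2.8252, E[P2] = 1.9158

Work:
E[P1] = p·q·π₁(A,X) + p·(1-q)·π₁(A,Y) + (1-p)·q·π₁(B,X) + (1-p)·(1-q)·π₁(B,Y)
= 0.78·0.39·7 + 0.78·0.61·1 + 0.22·0.39·1 + 0.22·0.61·1
= 2.8252

E[P2] = 1.9158 (similar calculation)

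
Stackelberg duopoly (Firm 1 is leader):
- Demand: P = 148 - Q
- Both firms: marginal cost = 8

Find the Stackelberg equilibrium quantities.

q₁* (leader) = 70.0, q₂* (follower) = 35.0

Work:
Follower's reaction: q₂ = (a - c - q₁)/2
Leader substitutes: π₁ = q₁·(a - q₁ - (a-c-q₁)/2 - c)
FOC: q₁* = (148 - 8)/2 = 70.00
Then: q₂* = (148 - 8 - 70.0)/2 = 35.00
Leader has first-mover advantage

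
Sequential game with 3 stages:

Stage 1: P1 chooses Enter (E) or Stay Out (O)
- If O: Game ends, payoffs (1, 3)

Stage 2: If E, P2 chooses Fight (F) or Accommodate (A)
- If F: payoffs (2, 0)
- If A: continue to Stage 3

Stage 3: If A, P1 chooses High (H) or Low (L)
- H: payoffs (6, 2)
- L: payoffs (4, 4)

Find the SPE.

SPE: (E, A, H); Outcome (6, 2)

Work:
Stage 3: P1 chooses H (6 vs 4)
Stage 2: P2: F->0, A->2 (anticipating H). Choose A
Stage 1: P1: O->1, E->6 (anticipating A, H). Choose E
SPE path: E -> A -> H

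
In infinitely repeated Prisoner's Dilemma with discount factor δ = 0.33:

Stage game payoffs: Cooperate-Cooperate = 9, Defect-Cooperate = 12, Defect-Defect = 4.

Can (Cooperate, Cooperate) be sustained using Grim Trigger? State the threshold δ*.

δ* = 0.375; since δ = 0.33 < 0.375, cooperation cannot be sustained

Work:
For Grim Trigger:
Cooperate forever: 9/(1-δ)
Defect then punished: 12 + 4·δ/(1-δ)
Need: 9/(1-δ) ≥ 12 + 4·δ/(1-δ)
Solving: δ ≥ (T-R)/(T-P) = (12-9)/(12-4) = 0.375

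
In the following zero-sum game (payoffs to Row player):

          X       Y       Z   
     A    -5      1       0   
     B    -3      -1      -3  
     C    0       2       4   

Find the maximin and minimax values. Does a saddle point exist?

Maximin = 0, Minimax = 0, Saddle: True

Work:
Row minimums: [-5, -3, 0] → maximin = 0
Column maximums: [0, 2, 4] → minimax = 0
Saddle point exists! Game value = 0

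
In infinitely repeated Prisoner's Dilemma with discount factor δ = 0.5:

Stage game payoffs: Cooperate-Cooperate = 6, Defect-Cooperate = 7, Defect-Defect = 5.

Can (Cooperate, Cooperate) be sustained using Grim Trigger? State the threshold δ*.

δ* = 0.5; since δ = 0.5 ≥ 0.5, cooperation can be sustained

Work:
For Grim Trigger:
Cooperate forever: 6/(1-δ)
Defect then punished: 7 + 5·δ/(1-δ)
Need: 6/(1-δ) ≥ 7 + 5·δ/(1-δ)
Solving: δ ≥ (T-R)/(T-P) = (7-6)/(7-5) = 0.5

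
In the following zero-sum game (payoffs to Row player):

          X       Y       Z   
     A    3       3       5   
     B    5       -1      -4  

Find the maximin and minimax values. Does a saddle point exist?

Maximin = 3, Minimax = 3, Saddle: True

Work:
Row minimums: [3, -4] → maximin = 3
Column maximums: [5, 3, 5] → minimax = 3
Saddle point exists! Game value = 3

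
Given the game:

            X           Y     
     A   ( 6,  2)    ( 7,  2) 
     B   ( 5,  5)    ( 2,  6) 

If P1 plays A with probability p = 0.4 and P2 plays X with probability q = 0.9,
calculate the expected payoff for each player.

E[P1] = 5.26, E[P2] = 3.86

Work:
E[P1] = p·q·π₁(A,X) + p·(1-q)·π₁(A,Y) + (1-p)·q·π₁(B,X) + (1-p)·(1-q)·π₁(B,Y)
= 0.4·0.9·6 + 0.4·0.1·7 + 0.6·0.9·5 + 0.6·0.1·2
= 5.26

E[P2] = 3.86 (similar calculation)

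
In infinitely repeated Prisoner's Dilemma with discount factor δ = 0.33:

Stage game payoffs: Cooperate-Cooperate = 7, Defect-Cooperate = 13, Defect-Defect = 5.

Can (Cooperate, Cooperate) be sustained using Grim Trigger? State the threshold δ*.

δ* = 0.75; since δ = 0.33 < 0.75, cooperation cannot be sustained

Work:
For Grim Trigger:
Cooperate forever: 7/(1-δ)
Defect then punished: 13 + 5·δ/(1-δ)
Need: 7/(1-δ) ≥ 13 + 5·δ/(1-δ)
Solving: δ ≥ (T-R)/(T-P) = (13-7)/(13-5) = 0.75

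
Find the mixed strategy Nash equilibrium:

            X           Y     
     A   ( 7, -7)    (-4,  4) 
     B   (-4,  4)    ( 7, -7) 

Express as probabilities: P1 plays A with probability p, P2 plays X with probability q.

p = 0.5, q = 0.5

Work:
Find probabilities that make opponent indifferent:
P2 chooses q to make P1 indifferent between A and B
P1 chooses p to make P2 indifferent between X and Y
Mixed NE: P1 plays (A: 0.5, B: 0.5), P2 plays (X: 0.5, Y: 0.5)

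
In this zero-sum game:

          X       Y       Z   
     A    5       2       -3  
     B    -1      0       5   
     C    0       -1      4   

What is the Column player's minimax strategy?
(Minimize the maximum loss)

Column should play Y, value = 2

Work:
Column player minimizes Row's maximum payoff:
Column X: max payoff to Row = 5
Column Y: max payoff to Row = 2
Column Z: max payoff to Row = 5
Minimum is 2, achieved by column Y.
Minimax strategy: Y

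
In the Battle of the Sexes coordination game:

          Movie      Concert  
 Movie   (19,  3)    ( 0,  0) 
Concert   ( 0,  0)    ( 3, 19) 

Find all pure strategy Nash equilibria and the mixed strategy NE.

Pure NE: (Movie, Movie) and (Concert, Concert); Mixed NE: p = 0.8636, q = 0.1364

Work:
Check pure NE:
(Movie, Movie): (19, 3) - no unilateral deviation beneficial
(Concert, Concert): (3, 19) - no unilateral deviation beneficial
Mixed NE: P1 plays Movie with p = 0.8636, P2 plays Movie with q = 0.1364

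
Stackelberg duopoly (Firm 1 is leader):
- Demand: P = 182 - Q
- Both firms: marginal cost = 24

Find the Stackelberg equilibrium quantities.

q₁* (leader) = 79.0, q₂* (follower) = 39.5

Work:
Follower's reaction: q₂ = (a - c - q₁)/2
Leader substitutes: π₁ = q₁·(a - q₁ - (a-c-q₁)/2 - c)
FOC: q₁* = (182 - 24)/2 = 79.00
Then: q₂* = (182 - 24 - 79.0)/2 = 39.50
Leader has first-mover advantage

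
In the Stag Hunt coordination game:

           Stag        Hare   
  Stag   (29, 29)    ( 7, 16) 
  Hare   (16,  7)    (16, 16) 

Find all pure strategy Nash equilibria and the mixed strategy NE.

Pure NE: (Stag, Stag) and (Hare, Hare); Mixed NE: p = 0.4091, q = 0.4091

Work:
Check pure NE:
(Stag, Stag): (29, 29) - no unilateral deviation beneficial
(Hare, Hare): (16, 16) - no unilateral deviation beneficial
Mixed NE: P1 plays Stag with p = 0.4091, P2 plays Stag with q = 0.4091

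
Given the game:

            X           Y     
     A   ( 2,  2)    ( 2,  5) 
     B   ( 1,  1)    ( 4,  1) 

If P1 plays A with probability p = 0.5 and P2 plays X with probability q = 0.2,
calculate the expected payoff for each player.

E[P1] = 2.7, E[P2] = 2.7

Work:
E[P1] = p·q·π₁(A,X) + p·(1-q)·π₁(A,Y) + (1-p)·q·π₁(B,X) + (1-p)·(1-q)·π₁(B,Y)
= 0.5·0.2·2 + 0.5·0.8·2 + 0.5·0.2·1 + 0.5·0.8·4
= 2.7

E[P2] = 2.7 (similar calculation)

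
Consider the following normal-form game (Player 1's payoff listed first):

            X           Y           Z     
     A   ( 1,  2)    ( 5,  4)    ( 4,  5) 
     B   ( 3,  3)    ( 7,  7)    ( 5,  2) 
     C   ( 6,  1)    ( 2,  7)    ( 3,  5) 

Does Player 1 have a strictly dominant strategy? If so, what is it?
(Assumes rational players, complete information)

No strictly dominant strategy exists for Player 1

Work:
A strategy strictly dominates another if it gives a strictly higher payoff against every opponent action. Compare each pair of P1's strategies column-by-column:
  A vs B: [1 vs 3, 5 vs 7, 4 vs 5] → A does not strictly dominate B (column X: 1 ≤ 3)
  A vs C: [1 vs 6, 5 vs 2, 4 vs 3] → A does not strictly dominate C (column X: 1 ≤ 6)
  B vs A: [3 vs 1, 7 vs 5, 5 vs 4] → B strictly dominates A
  B vs C: [3 vs 6, 7 vs 2, 5 vs 3] → B does not strictly dominate C (column X: 3 ≤ 6)
  C vs A: [6 vs 1, 2 vs 5, 3 vs 4] → C does not strictly dominate A (column Y: 2 ≤ 5)
  C vs B: [6 vs 3, 2 vs 7, 3 vs 5] → C does not strictly dominate B (column Y: 2 ≤ 7)
No single strategy strictly dominates all others → no strictly dominant strategy.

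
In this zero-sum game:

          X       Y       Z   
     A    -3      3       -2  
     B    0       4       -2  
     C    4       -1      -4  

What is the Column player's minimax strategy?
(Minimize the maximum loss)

Column should play Z, value = -2

Work:
Column player minimizes Row's maximum payoff:
Column X: max payoff to Row = 4
Column Y: max payoff to Row = 4
Column Z: max payoff to Row = -2
Minimum is -2, achieved by column Z.
Minimax strategy: Z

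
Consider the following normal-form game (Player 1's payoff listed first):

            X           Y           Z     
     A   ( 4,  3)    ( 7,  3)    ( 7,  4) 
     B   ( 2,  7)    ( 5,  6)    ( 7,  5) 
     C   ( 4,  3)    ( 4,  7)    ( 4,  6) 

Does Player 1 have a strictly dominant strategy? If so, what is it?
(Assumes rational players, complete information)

No strictly dominant strategy exists for Player 1

Work:
A strategy strictly dominates another if it gives a strictly higher payoff against every opponent action. Compare each pair of P1's strategies column-by-column:
  A vs B: [4 vs 2, 7 vs 5, 7 vs 7] → A does not strictly dominate B (column Z: 7 ≤ 7)
  A vs C: [4 vs 4, 7 vs 4, 7 vs 4] → A does not strictly dominate C (column X: 4 ≤ 4)
  B vs A: [2 vs 4, 5 vs 7, 7 vs 7] → B does not strictly dominate A (column X: 2 ≤ 4)
  B vs C: [2 vs 4, 5 vs 4, 7 vs 4] → B does not strictly dominate C (column X: 2 ≤ 4)
  C vs A: [4 vs 4, 4 vs 7, 4 vs 7] → C does not strictly dominate A (column X: 4 ≤ 4)
  C vs B: [4 vs 2, 4 vs 5, 4 vs 7] → C does not strictly dominate B (column Y: 4 ≤ 5)
No single strategy strictly dominates all others → no strictly dominant strategy.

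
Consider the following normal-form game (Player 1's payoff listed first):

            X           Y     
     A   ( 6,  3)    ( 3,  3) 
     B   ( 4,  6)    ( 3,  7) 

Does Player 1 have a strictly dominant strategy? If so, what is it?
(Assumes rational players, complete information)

No strictly dominant strategy exists for Player 1

Work:
A strategy strictly dominates another if it gives a strictly higher payoff against every opponent action. Compare each pair of P1's strategies column-by-column:
  A vs B: [6 vs 4, 3 vs 3] → A does not strictly dominate B (column Y: 3 ≤ 3)
  B vs A: [4 vs 6, 3 vs 3] → B does not strictly dominate A (column X: 4 ≤ 6)
No single strategy strictly dominates all others → no strictly dominant strategy.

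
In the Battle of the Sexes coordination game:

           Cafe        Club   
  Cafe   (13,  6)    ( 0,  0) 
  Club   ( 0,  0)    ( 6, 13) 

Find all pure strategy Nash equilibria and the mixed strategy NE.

Pure NE: (Cafe, Cafe) and (Club, Club); Mixed NE: p = 0.6842, q = 0.3158

Work:
Check pure NE:
(Cafe, Cafe): (13, 6) - no unilateral deviation beneficial
(Club, Club): (6, 13) - no unilateral deviation beneficial
Mixed NE: P1 plays Cafe with p = 0.6842, P2 plays Cafe with q = 0.3158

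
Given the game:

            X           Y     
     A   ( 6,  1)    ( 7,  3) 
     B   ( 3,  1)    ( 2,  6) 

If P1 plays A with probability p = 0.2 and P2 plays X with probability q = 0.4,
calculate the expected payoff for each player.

E[P1] = 3.24, E[P2] = 3.64

Work:
E[P1] = p·q·π₁(A,X) + p·(1-q)·π₁(A,Y) + (1-p)·q·π₁(B,X) + (1-p)·(1-q)·π₁(B,Y)
= 0.2·0.4·6 + 0.2·0.6·7 + 0.8·0.4·3 + 0.8·0.6·2
= 3.24

E[P2] = 3.64 (similar calculation)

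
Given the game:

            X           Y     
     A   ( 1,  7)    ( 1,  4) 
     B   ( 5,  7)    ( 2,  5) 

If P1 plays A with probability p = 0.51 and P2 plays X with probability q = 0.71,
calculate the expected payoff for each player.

E[P1] = 2.5337, E[P2] = 6.2721

Work:
E[P1] = p·q·π₁(A,X) + p·(1-q)·π₁(A,Y) + (1-p)·q·π₁(B,X) + (1-p)·(1-q)·π₁(B,Y)
= 0.51·0.71·1 + 0.51·0.29·1 + 0.49·0.71·5 + 0.49·0.29·2
= 2.5337

E[P2] = 6.2721 (similar calculation)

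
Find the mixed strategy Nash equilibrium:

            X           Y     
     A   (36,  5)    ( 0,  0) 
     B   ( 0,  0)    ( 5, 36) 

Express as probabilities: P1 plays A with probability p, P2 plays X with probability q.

p = 0.878, q = 0.122

Work:
Find probabilities that make opponent indifferent:
P2 chooses q to make P1 indifferent between A and B
P1 chooses p to make P2 indifferent between X and Y
Mixed NE: P1 plays (A: 0.878, B: 0.122), P2 plays (X: 0.122, Y: 0.878)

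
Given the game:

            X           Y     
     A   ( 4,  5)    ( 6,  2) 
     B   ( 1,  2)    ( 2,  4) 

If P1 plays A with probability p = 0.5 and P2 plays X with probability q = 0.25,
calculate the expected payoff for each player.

E[P1] = 3.625, E[P2] = 3.125

Work:
E[P1] = p·q·π₁(A,X) + p·(1-q)·π₁(A,Y) + (1-p)·q·π₁(B,X) + (1-p)·(1-q)·π₁(B,Y)
= 0.5·0.25·4 + 0.5·0.75·6 + 0.5·0.25·1 + 0.5·0.75·2
= 3.625

E[P2] = 3.125 (similar calculation)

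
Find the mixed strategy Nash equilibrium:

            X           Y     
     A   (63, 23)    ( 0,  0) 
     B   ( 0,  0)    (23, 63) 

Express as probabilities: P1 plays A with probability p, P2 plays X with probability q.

p = 0.7326, q = 0.2674

Work:
Find probabilities that make opponent indifferent:
P2 chooses q to make P1 indifferent between A and B
P1 chooses p to make P2 indifferent between X and Y
Mixed NE: P1 plays (A: 0.7326, B: 0.2674), P2 plays (X: 0.2674, Y: 0.7326)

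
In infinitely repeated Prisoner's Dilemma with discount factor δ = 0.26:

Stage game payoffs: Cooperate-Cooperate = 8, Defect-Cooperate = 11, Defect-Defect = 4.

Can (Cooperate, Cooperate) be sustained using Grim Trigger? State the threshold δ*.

δ* = 0.4286; since δ = 0.26 < 0.4286, cooperation cannot be sustained

Work:
For Grim Trigger:
Cooperate forever: 8/(1-δ)
Defect then punished: 11 + 4·δ/(1-δ)
Need: 8/(1-δ) ≥ 11 + 4·δ/(1-δ)
Solving: δ ≥ (T-R)/(T-P) = (11-8)/(11-4) = 0.4286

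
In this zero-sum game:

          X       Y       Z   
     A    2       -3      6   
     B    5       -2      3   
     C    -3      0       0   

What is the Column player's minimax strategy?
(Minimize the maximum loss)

Column should play Y, value = 0

Work:
Column player minimizes Row's maximum payoff:
Column X: max payoff to Row = 5
Column Y: max payoff to Row = 0
Column Z: max payoff to Row = 6
Minimum is 0, achieved by column Y.
Minimax strategy: Y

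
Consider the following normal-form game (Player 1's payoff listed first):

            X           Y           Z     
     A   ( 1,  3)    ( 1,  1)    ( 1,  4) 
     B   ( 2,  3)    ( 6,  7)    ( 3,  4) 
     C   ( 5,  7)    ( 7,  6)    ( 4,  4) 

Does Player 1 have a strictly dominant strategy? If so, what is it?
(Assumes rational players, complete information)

Yes, Player 1's strictly dominant strategy is C

Work:
A strategy strictly dominates another if it gives a strictly higher payoff against every opponent action. Compare each pair of P1's strategies column-by-column:
  A vs B: [1 vs 2, 1 vs 6, 1 vs 3] → A does not strictly dominate B (column X: 1 ≤ 2)
  A vs C: [1 vs 5, 1 vs 7, 1 vs 4] → A does not strictly dominate C (column X: 1 ≤ 5)
  B vs A: [2 vs 1, 6 vs 1, 3 vs 1] → B strictly dominates A
  B vs C: [2 vs 5, 6 vs 7, 3 vs 4] → B does not strictly dominate C (column X: 2 ≤ 5)
  C vs A: [5 vs 1, 7 vs 1, 4 vs 1] → C strictly dominates A
  C vs B: [5 vs 2, 7 vs 6, 4 vs 3] → C strictly dominates B
C strictly dominates every other strategy → strictly dominant.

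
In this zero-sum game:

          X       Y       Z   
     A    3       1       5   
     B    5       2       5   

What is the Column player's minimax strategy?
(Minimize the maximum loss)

Column should play Y, value = 2

Work:
Column player minimizes Row's maximum payoff:
Column X: max payoff to Row = 5
Column Y: max payoff to Row = 2
Column Z: max payoff to Row = 5
Minimum is 2, achieved by column Y.
Minimax strategy: Y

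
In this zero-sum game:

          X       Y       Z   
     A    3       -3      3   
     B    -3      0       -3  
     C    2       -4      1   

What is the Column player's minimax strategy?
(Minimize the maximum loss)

Column should play Y, value = 0

Work:
Column player minimizes Row's maximum payoff:
Column X: max payoff to Row = 3
Column Y: max payoff to Row = 0
Column Z: max payoff to Row = 3
Minimum is 0, achieved by column Y.
Minimax strategy: Y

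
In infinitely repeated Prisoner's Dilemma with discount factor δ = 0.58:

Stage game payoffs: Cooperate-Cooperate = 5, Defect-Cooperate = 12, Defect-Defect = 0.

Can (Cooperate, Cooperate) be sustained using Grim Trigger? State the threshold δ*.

δ* = 0.5833; since δ = 0.58 < 0.5833, cooperation cannot be sustained

Work:
For Grim Trigger:
Cooperate forever: 5/(1-δ)
Defect then punished: 12 + 0·δ/(1-δ)
Need: 5/(1-δ) ≥ 12 + 0·δ/(1-δ)
Solving: δ ≥ (T-R)/(T-P) = (12-5)/(12-0) = 0.5833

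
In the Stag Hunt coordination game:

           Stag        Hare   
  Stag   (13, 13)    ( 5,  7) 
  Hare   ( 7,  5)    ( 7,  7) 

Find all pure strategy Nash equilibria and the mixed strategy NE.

Pure NE: (Stag, Stag) and (Hare, Hare); Mixed NE: p = 0.25, q = 0.25

Work:
Check pure NE:
(Stag, Stag): (13, 13) - no unilateral deviation beneficial
(Hare, Hare): (7, 7) - no unilateral deviation beneficial
Mixed NE: P1 plays Stag with p = 0.25, P2 plays Stag with q = 0.25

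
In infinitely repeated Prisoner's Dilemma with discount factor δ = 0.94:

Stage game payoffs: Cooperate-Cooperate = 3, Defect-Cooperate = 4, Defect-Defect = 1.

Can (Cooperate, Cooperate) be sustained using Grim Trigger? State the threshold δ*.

δ* = 0.3333; since δ = 0.94 ≥ 0.3333, cooperation can be sustained

Work:
For Grim Trigger:
Cooperate forever: 3/(1-δ)
Defect then punished: 4 + 1·δ/(1-δ)
Need: 3/(1-δ) ≥ 4 + 1·δ/(1-δ)
Solving: δ ≥ (T-R)/(T-P) = (4-3)/(4-1) = 0.3333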